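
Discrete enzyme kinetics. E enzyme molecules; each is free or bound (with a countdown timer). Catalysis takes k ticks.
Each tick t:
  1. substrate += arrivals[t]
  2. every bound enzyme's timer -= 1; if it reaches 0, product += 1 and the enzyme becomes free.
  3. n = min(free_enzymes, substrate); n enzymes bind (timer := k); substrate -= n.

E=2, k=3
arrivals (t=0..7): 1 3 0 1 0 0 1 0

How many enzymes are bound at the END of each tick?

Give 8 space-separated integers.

t=0: arr=1 -> substrate=0 bound=1 product=0
t=1: arr=3 -> substrate=2 bound=2 product=0
t=2: arr=0 -> substrate=2 bound=2 product=0
t=3: arr=1 -> substrate=2 bound=2 product=1
t=4: arr=0 -> substrate=1 bound=2 product=2
t=5: arr=0 -> substrate=1 bound=2 product=2
t=6: arr=1 -> substrate=1 bound=2 product=3
t=7: arr=0 -> substrate=0 bound=2 product=4

Answer: 1 2 2 2 2 2 2 2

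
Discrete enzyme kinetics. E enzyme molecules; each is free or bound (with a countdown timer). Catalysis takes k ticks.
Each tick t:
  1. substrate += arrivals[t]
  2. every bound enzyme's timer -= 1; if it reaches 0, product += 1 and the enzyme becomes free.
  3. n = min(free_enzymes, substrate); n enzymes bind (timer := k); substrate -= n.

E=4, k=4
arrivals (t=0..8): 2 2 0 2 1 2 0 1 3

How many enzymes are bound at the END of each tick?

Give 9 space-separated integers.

Answer: 2 4 4 4 4 4 4 4 4

Derivation:
t=0: arr=2 -> substrate=0 bound=2 product=0
t=1: arr=2 -> substrate=0 bound=4 product=0
t=2: arr=0 -> substrate=0 bound=4 product=0
t=3: arr=2 -> substrate=2 bound=4 product=0
t=4: arr=1 -> substrate=1 bound=4 product=2
t=5: arr=2 -> substrate=1 bound=4 product=4
t=6: arr=0 -> substrate=1 bound=4 product=4
t=7: arr=1 -> substrate=2 bound=4 product=4
t=8: arr=3 -> substrate=3 bound=4 product=6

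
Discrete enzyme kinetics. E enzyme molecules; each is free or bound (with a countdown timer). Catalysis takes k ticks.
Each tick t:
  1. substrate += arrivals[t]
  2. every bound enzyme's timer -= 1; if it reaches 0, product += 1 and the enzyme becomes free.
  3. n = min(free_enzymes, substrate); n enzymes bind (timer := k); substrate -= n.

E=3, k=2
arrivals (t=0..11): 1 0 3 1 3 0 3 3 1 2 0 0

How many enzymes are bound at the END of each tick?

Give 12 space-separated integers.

t=0: arr=1 -> substrate=0 bound=1 product=0
t=1: arr=0 -> substrate=0 bound=1 product=0
t=2: arr=3 -> substrate=0 bound=3 product=1
t=3: arr=1 -> substrate=1 bound=3 product=1
t=4: arr=3 -> substrate=1 bound=3 product=4
t=5: arr=0 -> substrate=1 bound=3 product=4
t=6: arr=3 -> substrate=1 bound=3 product=7
t=7: arr=3 -> substrate=4 bound=3 product=7
t=8: arr=1 -> substrate=2 bound=3 product=10
t=9: arr=2 -> substrate=4 bound=3 product=10
t=10: arr=0 -> substrate=1 bound=3 product=13
t=11: arr=0 -> substrate=1 bound=3 product=13

Answer: 1 1 3 3 3 3 3 3 3 3 3 3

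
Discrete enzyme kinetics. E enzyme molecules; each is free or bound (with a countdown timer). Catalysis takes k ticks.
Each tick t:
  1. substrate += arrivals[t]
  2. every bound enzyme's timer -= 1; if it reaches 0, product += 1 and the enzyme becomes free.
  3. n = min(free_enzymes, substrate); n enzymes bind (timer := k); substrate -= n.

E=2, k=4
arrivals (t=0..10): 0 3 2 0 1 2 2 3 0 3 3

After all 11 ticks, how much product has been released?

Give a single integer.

t=0: arr=0 -> substrate=0 bound=0 product=0
t=1: arr=3 -> substrate=1 bound=2 product=0
t=2: arr=2 -> substrate=3 bound=2 product=0
t=3: arr=0 -> substrate=3 bound=2 product=0
t=4: arr=1 -> substrate=4 bound=2 product=0
t=5: arr=2 -> substrate=4 bound=2 product=2
t=6: arr=2 -> substrate=6 bound=2 product=2
t=7: arr=3 -> substrate=9 bound=2 product=2
t=8: arr=0 -> substrate=9 bound=2 product=2
t=9: arr=3 -> substrate=10 bound=2 product=4
t=10: arr=3 -> substrate=13 bound=2 product=4

Answer: 4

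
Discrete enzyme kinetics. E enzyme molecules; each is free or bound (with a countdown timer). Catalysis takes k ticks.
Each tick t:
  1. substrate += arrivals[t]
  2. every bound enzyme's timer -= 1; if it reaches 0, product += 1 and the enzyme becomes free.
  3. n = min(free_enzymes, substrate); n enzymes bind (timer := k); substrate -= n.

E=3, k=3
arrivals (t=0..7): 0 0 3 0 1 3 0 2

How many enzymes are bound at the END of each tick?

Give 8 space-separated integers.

Answer: 0 0 3 3 3 3 3 3

Derivation:
t=0: arr=0 -> substrate=0 bound=0 product=0
t=1: arr=0 -> substrate=0 bound=0 product=0
t=2: arr=3 -> substrate=0 bound=3 product=0
t=3: arr=0 -> substrate=0 bound=3 product=0
t=4: arr=1 -> substrate=1 bound=3 product=0
t=5: arr=3 -> substrate=1 bound=3 product=3
t=6: arr=0 -> substrate=1 bound=3 product=3
t=7: arr=2 -> substrate=3 bound=3 product=3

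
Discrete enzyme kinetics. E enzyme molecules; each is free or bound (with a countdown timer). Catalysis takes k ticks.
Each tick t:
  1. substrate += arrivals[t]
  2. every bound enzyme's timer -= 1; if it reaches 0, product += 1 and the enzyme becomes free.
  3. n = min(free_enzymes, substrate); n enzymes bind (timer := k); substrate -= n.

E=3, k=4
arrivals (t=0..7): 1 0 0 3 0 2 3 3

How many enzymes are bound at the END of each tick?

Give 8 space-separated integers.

t=0: arr=1 -> substrate=0 bound=1 product=0
t=1: arr=0 -> substrate=0 bound=1 product=0
t=2: arr=0 -> substrate=0 bound=1 product=0
t=3: arr=3 -> substrate=1 bound=3 product=0
t=4: arr=0 -> substrate=0 bound=3 product=1
t=5: arr=2 -> substrate=2 bound=3 product=1
t=6: arr=3 -> substrate=5 bound=3 product=1
t=7: arr=3 -> substrate=6 bound=3 product=3

Answer: 1 1 1 3 3 3 3 3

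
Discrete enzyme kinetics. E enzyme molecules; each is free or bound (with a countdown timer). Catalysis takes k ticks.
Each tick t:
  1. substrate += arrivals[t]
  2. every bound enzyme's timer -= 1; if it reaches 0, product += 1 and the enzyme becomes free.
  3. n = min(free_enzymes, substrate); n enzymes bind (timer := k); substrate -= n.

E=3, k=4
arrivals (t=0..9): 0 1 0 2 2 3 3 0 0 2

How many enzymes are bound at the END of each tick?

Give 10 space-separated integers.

t=0: arr=0 -> substrate=0 bound=0 product=0
t=1: arr=1 -> substrate=0 bound=1 product=0
t=2: arr=0 -> substrate=0 bound=1 product=0
t=3: arr=2 -> substrate=0 bound=3 product=0
t=4: arr=2 -> substrate=2 bound=3 product=0
t=5: arr=3 -> substrate=4 bound=3 product=1
t=6: arr=3 -> substrate=7 bound=3 product=1
t=7: arr=0 -> substrate=5 bound=3 product=3
t=8: arr=0 -> substrate=5 bound=3 product=3
t=9: arr=2 -> substrate=6 bound=3 product=4

Answer: 0 1 1 3 3 3 3 3 3 3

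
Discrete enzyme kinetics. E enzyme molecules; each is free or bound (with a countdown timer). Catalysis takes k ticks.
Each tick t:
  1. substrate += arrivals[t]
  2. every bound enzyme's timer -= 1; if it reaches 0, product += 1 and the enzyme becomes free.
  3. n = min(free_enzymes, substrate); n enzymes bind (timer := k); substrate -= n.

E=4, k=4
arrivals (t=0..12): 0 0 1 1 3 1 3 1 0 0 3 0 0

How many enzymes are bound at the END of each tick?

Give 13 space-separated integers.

Answer: 0 0 1 2 4 4 4 4 4 4 4 4 4

Derivation:
t=0: arr=0 -> substrate=0 bound=0 product=0
t=1: arr=0 -> substrate=0 bound=0 product=0
t=2: arr=1 -> substrate=0 bound=1 product=0
t=3: arr=1 -> substrate=0 bound=2 product=0
t=4: arr=3 -> substrate=1 bound=4 product=0
t=5: arr=1 -> substrate=2 bound=4 product=0
t=6: arr=3 -> substrate=4 bound=4 product=1
t=7: arr=1 -> substrate=4 bound=4 product=2
t=8: arr=0 -> substrate=2 bound=4 product=4
t=9: arr=0 -> substrate=2 bound=4 product=4
t=10: arr=3 -> substrate=4 bound=4 product=5
t=11: arr=0 -> substrate=3 bound=4 product=6
t=12: arr=0 -> substrate=1 bound=4 product=8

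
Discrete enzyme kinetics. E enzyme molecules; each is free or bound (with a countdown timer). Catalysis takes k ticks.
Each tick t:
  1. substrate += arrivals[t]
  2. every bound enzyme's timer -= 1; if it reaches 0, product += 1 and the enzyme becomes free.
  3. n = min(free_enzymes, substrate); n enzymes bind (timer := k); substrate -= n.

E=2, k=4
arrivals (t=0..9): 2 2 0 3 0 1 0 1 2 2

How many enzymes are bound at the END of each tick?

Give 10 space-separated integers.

t=0: arr=2 -> substrate=0 bound=2 product=0
t=1: arr=2 -> substrate=2 bound=2 product=0
t=2: arr=0 -> substrate=2 bound=2 product=0
t=3: arr=3 -> substrate=5 bound=2 product=0
t=4: arr=0 -> substrate=3 bound=2 product=2
t=5: arr=1 -> substrate=4 bound=2 product=2
t=6: arr=0 -> substrate=4 bound=2 product=2
t=7: arr=1 -> substrate=5 bound=2 product=2
t=8: arr=2 -> substrate=5 bound=2 product=4
t=9: arr=2 -> substrate=7 bound=2 product=4

Answer: 2 2 2 2 2 2 2 2 2 2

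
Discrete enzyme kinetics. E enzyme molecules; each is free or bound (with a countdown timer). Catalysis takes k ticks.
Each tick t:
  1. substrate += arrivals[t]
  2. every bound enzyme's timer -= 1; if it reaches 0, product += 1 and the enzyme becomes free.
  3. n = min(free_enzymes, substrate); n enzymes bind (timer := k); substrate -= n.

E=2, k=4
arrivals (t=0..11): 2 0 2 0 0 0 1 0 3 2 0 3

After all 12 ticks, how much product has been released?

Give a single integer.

Answer: 4

Derivation:
t=0: arr=2 -> substrate=0 bound=2 product=0
t=1: arr=0 -> substrate=0 bound=2 product=0
t=2: arr=2 -> substrate=2 bound=2 product=0
t=3: arr=0 -> substrate=2 bound=2 product=0
t=4: arr=0 -> substrate=0 bound=2 product=2
t=5: arr=0 -> substrate=0 bound=2 product=2
t=6: arr=1 -> substrate=1 bound=2 product=2
t=7: arr=0 -> substrate=1 bound=2 product=2
t=8: arr=3 -> substrate=2 bound=2 product=4
t=9: arr=2 -> substrate=4 bound=2 product=4
t=10: arr=0 -> substrate=4 bound=2 product=4
t=11: arr=3 -> substrate=7 bound=2 product=4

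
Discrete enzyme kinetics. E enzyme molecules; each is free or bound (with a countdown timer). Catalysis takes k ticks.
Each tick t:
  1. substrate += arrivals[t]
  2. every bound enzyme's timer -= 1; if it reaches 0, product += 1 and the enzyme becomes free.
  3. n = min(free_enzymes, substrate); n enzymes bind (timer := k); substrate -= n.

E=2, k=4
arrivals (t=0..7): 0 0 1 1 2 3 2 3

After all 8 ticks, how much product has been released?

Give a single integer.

Answer: 2

Derivation:
t=0: arr=0 -> substrate=0 bound=0 product=0
t=1: arr=0 -> substrate=0 bound=0 product=0
t=2: arr=1 -> substrate=0 bound=1 product=0
t=3: arr=1 -> substrate=0 bound=2 product=0
t=4: arr=2 -> substrate=2 bound=2 product=0
t=5: arr=3 -> substrate=5 bound=2 product=0
t=6: arr=2 -> substrate=6 bound=2 product=1
t=7: arr=3 -> substrate=8 bound=2 product=2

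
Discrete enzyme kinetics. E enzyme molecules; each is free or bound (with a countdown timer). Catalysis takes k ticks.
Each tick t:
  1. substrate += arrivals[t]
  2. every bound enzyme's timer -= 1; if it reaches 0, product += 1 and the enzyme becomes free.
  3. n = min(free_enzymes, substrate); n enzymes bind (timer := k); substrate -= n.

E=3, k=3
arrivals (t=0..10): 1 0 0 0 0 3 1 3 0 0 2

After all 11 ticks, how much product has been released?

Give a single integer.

t=0: arr=1 -> substrate=0 bound=1 product=0
t=1: arr=0 -> substrate=0 bound=1 product=0
t=2: arr=0 -> substrate=0 bound=1 product=0
t=3: arr=0 -> substrate=0 bound=0 product=1
t=4: arr=0 -> substrate=0 bound=0 product=1
t=5: arr=3 -> substrate=0 bound=3 product=1
t=6: arr=1 -> substrate=1 bound=3 product=1
t=7: arr=3 -> substrate=4 bound=3 product=1
t=8: arr=0 -> substrate=1 bound=3 product=4
t=9: arr=0 -> substrate=1 bound=3 product=4
t=10: arr=2 -> substrate=3 bound=3 product=4

Answer: 4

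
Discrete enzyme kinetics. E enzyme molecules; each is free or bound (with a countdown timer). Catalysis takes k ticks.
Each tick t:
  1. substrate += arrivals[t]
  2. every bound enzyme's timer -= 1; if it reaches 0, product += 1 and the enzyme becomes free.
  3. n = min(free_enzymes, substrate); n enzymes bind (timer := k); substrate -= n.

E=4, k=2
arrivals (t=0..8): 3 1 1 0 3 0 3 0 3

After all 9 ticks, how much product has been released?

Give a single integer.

Answer: 11

Derivation:
t=0: arr=3 -> substrate=0 bound=3 product=0
t=1: arr=1 -> substrate=0 bound=4 product=0
t=2: arr=1 -> substrate=0 bound=2 product=3
t=3: arr=0 -> substrate=0 bound=1 product=4
t=4: arr=3 -> substrate=0 bound=3 product=5
t=5: arr=0 -> substrate=0 bound=3 product=5
t=6: arr=3 -> substrate=0 bound=3 product=8
t=7: arr=0 -> substrate=0 bound=3 product=8
t=8: arr=3 -> substrate=0 bound=3 product=11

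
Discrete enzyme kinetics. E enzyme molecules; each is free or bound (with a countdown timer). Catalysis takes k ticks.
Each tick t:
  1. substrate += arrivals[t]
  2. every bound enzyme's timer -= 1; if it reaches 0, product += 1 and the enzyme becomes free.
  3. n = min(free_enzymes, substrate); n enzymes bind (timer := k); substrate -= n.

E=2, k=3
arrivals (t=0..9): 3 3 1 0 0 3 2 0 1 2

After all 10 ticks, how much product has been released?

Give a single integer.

Answer: 6

Derivation:
t=0: arr=3 -> substrate=1 bound=2 product=0
t=1: arr=3 -> substrate=4 bound=2 product=0
t=2: arr=1 -> substrate=5 bound=2 product=0
t=3: arr=0 -> substrate=3 bound=2 product=2
t=4: arr=0 -> substrate=3 bound=2 product=2
t=5: arr=3 -> substrate=6 bound=2 product=2
t=6: arr=2 -> substrate=6 bound=2 product=4
t=7: arr=0 -> substrate=6 bound=2 product=4
t=8: arr=1 -> substrate=7 bound=2 product=4
t=9: arr=2 -> substrate=7 bound=2 product=6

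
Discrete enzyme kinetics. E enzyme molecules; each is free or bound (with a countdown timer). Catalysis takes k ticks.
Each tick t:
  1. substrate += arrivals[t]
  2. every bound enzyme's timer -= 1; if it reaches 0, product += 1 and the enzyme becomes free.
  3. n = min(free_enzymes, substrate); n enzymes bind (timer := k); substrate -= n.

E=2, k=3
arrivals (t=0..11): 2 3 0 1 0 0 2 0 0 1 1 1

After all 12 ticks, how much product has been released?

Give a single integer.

t=0: arr=2 -> substrate=0 bound=2 product=0
t=1: arr=3 -> substrate=3 bound=2 product=0
t=2: arr=0 -> substrate=3 bound=2 product=0
t=3: arr=1 -> substrate=2 bound=2 product=2
t=4: arr=0 -> substrate=2 bound=2 product=2
t=5: arr=0 -> substrate=2 bound=2 product=2
t=6: arr=2 -> substrate=2 bound=2 product=4
t=7: arr=0 -> substrate=2 bound=2 product=4
t=8: arr=0 -> substrate=2 bound=2 product=4
t=9: arr=1 -> substrate=1 bound=2 product=6
t=10: arr=1 -> substrate=2 bound=2 product=6
t=11: arr=1 -> substrate=3 bound=2 product=6

Answer: 6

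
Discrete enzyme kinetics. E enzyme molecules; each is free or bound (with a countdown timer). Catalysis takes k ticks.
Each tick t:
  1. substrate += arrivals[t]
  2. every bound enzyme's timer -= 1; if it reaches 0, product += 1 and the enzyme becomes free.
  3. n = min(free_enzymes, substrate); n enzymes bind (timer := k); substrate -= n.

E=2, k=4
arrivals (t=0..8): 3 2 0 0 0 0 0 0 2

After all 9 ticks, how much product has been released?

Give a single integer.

Answer: 4

Derivation:
t=0: arr=3 -> substrate=1 bound=2 product=0
t=1: arr=2 -> substrate=3 bound=2 product=0
t=2: arr=0 -> substrate=3 bound=2 product=0
t=3: arr=0 -> substrate=3 bound=2 product=0
t=4: arr=0 -> substrate=1 bound=2 product=2
t=5: arr=0 -> substrate=1 bound=2 product=2
t=6: arr=0 -> substrate=1 bound=2 product=2
t=7: arr=0 -> substrate=1 bound=2 product=2
t=8: arr=2 -> substrate=1 bound=2 product=4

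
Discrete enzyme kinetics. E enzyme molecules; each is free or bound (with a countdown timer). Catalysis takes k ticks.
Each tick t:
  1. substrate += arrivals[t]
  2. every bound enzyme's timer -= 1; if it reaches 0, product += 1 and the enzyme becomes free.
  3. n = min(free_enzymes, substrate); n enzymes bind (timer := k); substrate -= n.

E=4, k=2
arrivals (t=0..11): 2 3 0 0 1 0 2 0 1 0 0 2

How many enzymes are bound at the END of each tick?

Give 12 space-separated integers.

t=0: arr=2 -> substrate=0 bound=2 product=0
t=1: arr=3 -> substrate=1 bound=4 product=0
t=2: arr=0 -> substrate=0 bound=3 product=2
t=3: arr=0 -> substrate=0 bound=1 product=4
t=4: arr=1 -> substrate=0 bound=1 product=5
t=5: arr=0 -> substrate=0 bound=1 product=5
t=6: arr=2 -> substrate=0 bound=2 product=6
t=7: arr=0 -> substrate=0 bound=2 product=6
t=8: arr=1 -> substrate=0 bound=1 product=8
t=9: arr=0 -> substrate=0 bound=1 product=8
t=10: arr=0 -> substrate=0 bound=0 product=9
t=11: arr=2 -> substrate=0 bound=2 product=9

Answer: 2 4 3 1 1 1 2 2 1 1 0 2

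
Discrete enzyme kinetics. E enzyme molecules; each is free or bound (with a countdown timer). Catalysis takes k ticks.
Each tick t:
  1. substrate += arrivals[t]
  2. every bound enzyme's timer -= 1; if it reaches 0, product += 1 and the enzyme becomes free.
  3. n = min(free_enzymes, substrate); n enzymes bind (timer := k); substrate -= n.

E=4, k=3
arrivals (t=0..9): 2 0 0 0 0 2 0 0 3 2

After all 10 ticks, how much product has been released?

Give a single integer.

Answer: 4

Derivation:
t=0: arr=2 -> substrate=0 bound=2 product=0
t=1: arr=0 -> substrate=0 bound=2 product=0
t=2: arr=0 -> substrate=0 bound=2 product=0
t=3: arr=0 -> substrate=0 bound=0 product=2
t=4: arr=0 -> substrate=0 bound=0 product=2
t=5: arr=2 -> substrate=0 bound=2 product=2
t=6: arr=0 -> substrate=0 bound=2 product=2
t=7: arr=0 -> substrate=0 bound=2 product=2
t=8: arr=3 -> substrate=0 bound=3 product=4
t=9: arr=2 -> substrate=1 bound=4 product=4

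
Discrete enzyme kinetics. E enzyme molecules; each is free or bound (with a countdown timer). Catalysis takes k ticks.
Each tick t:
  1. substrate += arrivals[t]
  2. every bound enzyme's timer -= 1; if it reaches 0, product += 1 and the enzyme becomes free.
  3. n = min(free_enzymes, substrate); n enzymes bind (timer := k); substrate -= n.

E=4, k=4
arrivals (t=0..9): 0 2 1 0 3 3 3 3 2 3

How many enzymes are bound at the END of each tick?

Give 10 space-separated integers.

t=0: arr=0 -> substrate=0 bound=0 product=0
t=1: arr=2 -> substrate=0 bound=2 product=0
t=2: arr=1 -> substrate=0 bound=3 product=0
t=3: arr=0 -> substrate=0 bound=3 product=0
t=4: arr=3 -> substrate=2 bound=4 product=0
t=5: arr=3 -> substrate=3 bound=4 product=2
t=6: arr=3 -> substrate=5 bound=4 product=3
t=7: arr=3 -> substrate=8 bound=4 product=3
t=8: arr=2 -> substrate=9 bound=4 product=4
t=9: arr=3 -> substrate=10 bound=4 product=6

Answer: 0 2 3 3 4 4 4 4 4 4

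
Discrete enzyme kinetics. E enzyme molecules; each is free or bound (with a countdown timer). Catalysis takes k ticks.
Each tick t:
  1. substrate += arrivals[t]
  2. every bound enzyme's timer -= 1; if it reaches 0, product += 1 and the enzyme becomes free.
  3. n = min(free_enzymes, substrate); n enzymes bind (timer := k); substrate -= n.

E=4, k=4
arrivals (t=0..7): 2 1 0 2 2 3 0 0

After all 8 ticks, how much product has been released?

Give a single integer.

t=0: arr=2 -> substrate=0 bound=2 product=0
t=1: arr=1 -> substrate=0 bound=3 product=0
t=2: arr=0 -> substrate=0 bound=3 product=0
t=3: arr=2 -> substrate=1 bound=4 product=0
t=4: arr=2 -> substrate=1 bound=4 product=2
t=5: arr=3 -> substrate=3 bound=4 product=3
t=6: arr=0 -> substrate=3 bound=4 product=3
t=7: arr=0 -> substrate=2 bound=4 product=4

Answer: 4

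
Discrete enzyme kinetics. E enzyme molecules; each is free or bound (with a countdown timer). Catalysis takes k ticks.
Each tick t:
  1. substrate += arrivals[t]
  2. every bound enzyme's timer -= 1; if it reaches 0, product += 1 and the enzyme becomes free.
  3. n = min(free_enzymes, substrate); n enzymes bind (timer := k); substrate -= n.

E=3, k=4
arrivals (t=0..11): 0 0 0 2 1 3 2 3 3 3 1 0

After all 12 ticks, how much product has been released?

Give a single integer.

Answer: 5

Derivation:
t=0: arr=0 -> substrate=0 bound=0 product=0
t=1: arr=0 -> substrate=0 bound=0 product=0
t=2: arr=0 -> substrate=0 bound=0 product=0
t=3: arr=2 -> substrate=0 bound=2 product=0
t=4: arr=1 -> substrate=0 bound=3 product=0
t=5: arr=3 -> substrate=3 bound=3 product=0
t=6: arr=2 -> substrate=5 bound=3 product=0
t=7: arr=3 -> substrate=6 bound=3 product=2
t=8: arr=3 -> substrate=8 bound=3 product=3
t=9: arr=3 -> substrate=11 bound=3 product=3
t=10: arr=1 -> substrate=12 bound=3 product=3
t=11: arr=0 -> substrate=10 bound=3 product=5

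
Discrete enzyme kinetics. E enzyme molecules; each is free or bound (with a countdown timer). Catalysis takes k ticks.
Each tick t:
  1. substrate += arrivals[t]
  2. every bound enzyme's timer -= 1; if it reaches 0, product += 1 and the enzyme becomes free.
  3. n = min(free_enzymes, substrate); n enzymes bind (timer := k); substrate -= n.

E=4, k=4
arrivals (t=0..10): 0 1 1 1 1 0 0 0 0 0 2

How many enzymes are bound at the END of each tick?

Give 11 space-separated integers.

Answer: 0 1 2 3 4 3 2 1 0 0 2

Derivation:
t=0: arr=0 -> substrate=0 bound=0 product=0
t=1: arr=1 -> substrate=0 bound=1 product=0
t=2: arr=1 -> substrate=0 bound=2 product=0
t=3: arr=1 -> substrate=0 bound=3 product=0
t=4: arr=1 -> substrate=0 bound=4 product=0
t=5: arr=0 -> substrate=0 bound=3 product=1
t=6: arr=0 -> substrate=0 bound=2 product=2
t=7: arr=0 -> substrate=0 bound=1 product=3
t=8: arr=0 -> substrate=0 bound=0 product=4
t=9: arr=0 -> substrate=0 bound=0 product=4
t=10: arr=2 -> substrate=0 bound=2 product=4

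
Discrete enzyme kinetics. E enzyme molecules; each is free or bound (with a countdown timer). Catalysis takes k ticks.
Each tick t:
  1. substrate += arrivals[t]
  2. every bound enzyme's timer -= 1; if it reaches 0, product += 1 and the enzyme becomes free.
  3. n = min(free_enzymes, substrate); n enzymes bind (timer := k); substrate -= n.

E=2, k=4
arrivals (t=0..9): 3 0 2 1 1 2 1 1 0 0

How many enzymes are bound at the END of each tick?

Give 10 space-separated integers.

Answer: 2 2 2 2 2 2 2 2 2 2

Derivation:
t=0: arr=3 -> substrate=1 bound=2 product=0
t=1: arr=0 -> substrate=1 bound=2 product=0
t=2: arr=2 -> substrate=3 bound=2 product=0
t=3: arr=1 -> substrate=4 bound=2 product=0
t=4: arr=1 -> substrate=3 bound=2 product=2
t=5: arr=2 -> substrate=5 bound=2 product=2
t=6: arr=1 -> substrate=6 bound=2 product=2
t=7: arr=1 -> substrate=7 bound=2 product=2
t=8: arr=0 -> substrate=5 bound=2 product=4
t=9: arr=0 -> substrate=5 bound=2 product=4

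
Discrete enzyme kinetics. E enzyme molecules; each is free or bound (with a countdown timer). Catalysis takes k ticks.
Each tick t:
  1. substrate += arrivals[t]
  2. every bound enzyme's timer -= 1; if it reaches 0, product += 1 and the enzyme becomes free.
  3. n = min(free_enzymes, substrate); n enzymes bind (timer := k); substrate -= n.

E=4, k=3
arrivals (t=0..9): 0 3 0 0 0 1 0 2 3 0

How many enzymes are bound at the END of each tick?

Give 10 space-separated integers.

Answer: 0 3 3 3 0 1 1 3 4 4

Derivation:
t=0: arr=0 -> substrate=0 bound=0 product=0
t=1: arr=3 -> substrate=0 bound=3 product=0
t=2: arr=0 -> substrate=0 bound=3 product=0
t=3: arr=0 -> substrate=0 bound=3 product=0
t=4: arr=0 -> substrate=0 bound=0 product=3
t=5: arr=1 -> substrate=0 bound=1 product=3
t=6: arr=0 -> substrate=0 bound=1 product=3
t=7: arr=2 -> substrate=0 bound=3 product=3
t=8: arr=3 -> substrate=1 bound=4 product=4
t=9: arr=0 -> substrate=1 bound=4 product=4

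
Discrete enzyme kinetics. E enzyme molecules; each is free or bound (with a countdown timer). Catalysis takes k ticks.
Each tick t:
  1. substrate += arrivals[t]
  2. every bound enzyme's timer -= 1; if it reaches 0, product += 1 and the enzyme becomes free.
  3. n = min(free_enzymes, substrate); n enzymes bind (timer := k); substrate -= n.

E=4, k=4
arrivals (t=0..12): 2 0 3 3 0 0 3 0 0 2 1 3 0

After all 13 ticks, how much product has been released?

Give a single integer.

t=0: arr=2 -> substrate=0 bound=2 product=0
t=1: arr=0 -> substrate=0 bound=2 product=0
t=2: arr=3 -> substrate=1 bound=4 product=0
t=3: arr=3 -> substrate=4 bound=4 product=0
t=4: arr=0 -> substrate=2 bound=4 product=2
t=5: arr=0 -> substrate=2 bound=4 product=2
t=6: arr=3 -> substrate=3 bound=4 product=4
t=7: arr=0 -> substrate=3 bound=4 product=4
t=8: arr=0 -> substrate=1 bound=4 product=6
t=9: arr=2 -> substrate=3 bound=4 product=6
t=10: arr=1 -> substrate=2 bound=4 product=8
t=11: arr=3 -> substrate=5 bound=4 product=8
t=12: arr=0 -> substrate=3 bound=4 product=10

Answer: 10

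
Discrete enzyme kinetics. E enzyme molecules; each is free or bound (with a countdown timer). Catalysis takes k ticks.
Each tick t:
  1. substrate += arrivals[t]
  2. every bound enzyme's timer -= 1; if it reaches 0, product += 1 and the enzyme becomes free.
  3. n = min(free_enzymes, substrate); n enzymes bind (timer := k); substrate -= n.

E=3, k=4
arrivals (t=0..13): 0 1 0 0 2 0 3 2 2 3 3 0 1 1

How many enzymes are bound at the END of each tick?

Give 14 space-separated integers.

t=0: arr=0 -> substrate=0 bound=0 product=0
t=1: arr=1 -> substrate=0 bound=1 product=0
t=2: arr=0 -> substrate=0 bound=1 product=0
t=3: arr=0 -> substrate=0 bound=1 product=0
t=4: arr=2 -> substrate=0 bound=3 product=0
t=5: arr=0 -> substrate=0 bound=2 product=1
t=6: arr=3 -> substrate=2 bound=3 product=1
t=7: arr=2 -> substrate=4 bound=3 product=1
t=8: arr=2 -> substrate=4 bound=3 product=3
t=9: arr=3 -> substrate=7 bound=3 product=3
t=10: arr=3 -> substrate=9 bound=3 product=4
t=11: arr=0 -> substrate=9 bound=3 product=4
t=12: arr=1 -> substrate=8 bound=3 product=6
t=13: arr=1 -> substrate=9 bound=3 product=6

Answer: 0 1 1 1 3 2 3 3 3 3 3 3 3 3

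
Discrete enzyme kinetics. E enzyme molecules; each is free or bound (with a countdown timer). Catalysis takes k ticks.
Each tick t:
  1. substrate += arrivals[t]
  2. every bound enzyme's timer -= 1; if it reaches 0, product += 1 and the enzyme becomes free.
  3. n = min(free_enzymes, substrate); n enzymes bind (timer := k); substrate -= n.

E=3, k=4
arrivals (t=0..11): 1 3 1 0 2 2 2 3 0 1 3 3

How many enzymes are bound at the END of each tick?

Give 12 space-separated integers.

Answer: 1 3 3 3 3 3 3 3 3 3 3 3

Derivation:
t=0: arr=1 -> substrate=0 bound=1 product=0
t=1: arr=3 -> substrate=1 bound=3 product=0
t=2: arr=1 -> substrate=2 bound=3 product=0
t=3: arr=0 -> substrate=2 bound=3 product=0
t=4: arr=2 -> substrate=3 bound=3 product=1
t=5: arr=2 -> substrate=3 bound=3 product=3
t=6: arr=2 -> substrate=5 bound=3 product=3
t=7: arr=3 -> substrate=8 bound=3 product=3
t=8: arr=0 -> substrate=7 bound=3 product=4
t=9: arr=1 -> substrate=6 bound=3 product=6
t=10: arr=3 -> substrate=9 bound=3 product=6
t=11: arr=3 -> substrate=12 bound=3 product=6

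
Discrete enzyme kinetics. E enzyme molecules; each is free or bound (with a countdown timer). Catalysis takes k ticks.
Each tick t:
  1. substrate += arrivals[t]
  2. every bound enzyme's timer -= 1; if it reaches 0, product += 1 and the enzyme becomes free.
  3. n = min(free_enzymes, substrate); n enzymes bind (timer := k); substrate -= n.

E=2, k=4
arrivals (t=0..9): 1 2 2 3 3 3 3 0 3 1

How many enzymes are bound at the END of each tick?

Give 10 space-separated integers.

Answer: 1 2 2 2 2 2 2 2 2 2

Derivation:
t=0: arr=1 -> substrate=0 bound=1 product=0
t=1: arr=2 -> substrate=1 bound=2 product=0
t=2: arr=2 -> substrate=3 bound=2 product=0
t=3: arr=3 -> substrate=6 bound=2 product=0
t=4: arr=3 -> substrate=8 bound=2 product=1
t=5: arr=3 -> substrate=10 bound=2 product=2
t=6: arr=3 -> substrate=13 bound=2 product=2
t=7: arr=0 -> substrate=13 bound=2 product=2
t=8: arr=3 -> substrate=15 bound=2 product=3
t=9: arr=1 -> substrate=15 bound=2 product=4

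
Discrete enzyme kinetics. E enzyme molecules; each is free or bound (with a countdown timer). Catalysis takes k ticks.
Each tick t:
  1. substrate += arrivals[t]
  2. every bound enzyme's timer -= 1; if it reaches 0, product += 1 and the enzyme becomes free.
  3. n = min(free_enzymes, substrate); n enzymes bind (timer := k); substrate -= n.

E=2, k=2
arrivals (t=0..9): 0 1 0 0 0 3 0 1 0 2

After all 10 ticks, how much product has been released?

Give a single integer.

t=0: arr=0 -> substrate=0 bound=0 product=0
t=1: arr=1 -> substrate=0 bound=1 product=0
t=2: arr=0 -> substrate=0 bound=1 product=0
t=3: arr=0 -> substrate=0 bound=0 product=1
t=4: arr=0 -> substrate=0 bound=0 product=1
t=5: arr=3 -> substrate=1 bound=2 product=1
t=6: arr=0 -> substrate=1 bound=2 product=1
t=7: arr=1 -> substrate=0 bound=2 product=3
t=8: arr=0 -> substrate=0 bound=2 product=3
t=9: arr=2 -> substrate=0 bound=2 product=5

Answer: 5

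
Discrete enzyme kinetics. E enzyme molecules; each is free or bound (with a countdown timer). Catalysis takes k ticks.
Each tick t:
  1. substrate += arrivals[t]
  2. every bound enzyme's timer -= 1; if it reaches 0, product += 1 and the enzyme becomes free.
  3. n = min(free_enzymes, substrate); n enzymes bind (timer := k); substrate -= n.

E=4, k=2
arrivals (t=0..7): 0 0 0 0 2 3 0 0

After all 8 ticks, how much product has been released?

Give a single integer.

Answer: 4

Derivation:
t=0: arr=0 -> substrate=0 bound=0 product=0
t=1: arr=0 -> substrate=0 bound=0 product=0
t=2: arr=0 -> substrate=0 bound=0 product=0
t=3: arr=0 -> substrate=0 bound=0 product=0
t=4: arr=2 -> substrate=0 bound=2 product=0
t=5: arr=3 -> substrate=1 bound=4 product=0
t=6: arr=0 -> substrate=0 bound=3 product=2
t=7: arr=0 -> substrate=0 bound=1 product=4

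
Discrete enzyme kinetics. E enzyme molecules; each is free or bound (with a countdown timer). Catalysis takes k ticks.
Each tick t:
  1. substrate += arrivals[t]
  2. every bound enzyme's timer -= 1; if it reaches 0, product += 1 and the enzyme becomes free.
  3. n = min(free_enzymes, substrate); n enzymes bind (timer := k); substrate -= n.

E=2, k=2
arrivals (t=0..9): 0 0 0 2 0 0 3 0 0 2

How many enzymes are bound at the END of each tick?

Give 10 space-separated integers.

Answer: 0 0 0 2 2 0 2 2 1 2

Derivation:
t=0: arr=0 -> substrate=0 bound=0 product=0
t=1: arr=0 -> substrate=0 bound=0 product=0
t=2: arr=0 -> substrate=0 bound=0 product=0
t=3: arr=2 -> substrate=0 bound=2 product=0
t=4: arr=0 -> substrate=0 bound=2 product=0
t=5: arr=0 -> substrate=0 bound=0 product=2
t=6: arr=3 -> substrate=1 bound=2 product=2
t=7: arr=0 -> substrate=1 bound=2 product=2
t=8: arr=0 -> substrate=0 bound=1 product=4
t=9: arr=2 -> substrate=1 bound=2 product=4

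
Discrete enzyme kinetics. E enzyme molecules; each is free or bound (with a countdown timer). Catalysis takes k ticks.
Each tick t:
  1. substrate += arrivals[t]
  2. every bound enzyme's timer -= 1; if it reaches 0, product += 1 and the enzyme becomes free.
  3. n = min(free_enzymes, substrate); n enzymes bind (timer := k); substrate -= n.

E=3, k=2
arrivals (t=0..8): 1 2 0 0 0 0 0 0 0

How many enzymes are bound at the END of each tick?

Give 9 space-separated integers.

t=0: arr=1 -> substrate=0 bound=1 product=0
t=1: arr=2 -> substrate=0 bound=3 product=0
t=2: arr=0 -> substrate=0 bound=2 product=1
t=3: arr=0 -> substrate=0 bound=0 product=3
t=4: arr=0 -> substrate=0 bound=0 product=3
t=5: arr=0 -> substrate=0 bound=0 product=3
t=6: arr=0 -> substrate=0 bound=0 product=3
t=7: arr=0 -> substrate=0 bound=0 product=3
t=8: arr=0 -> substrate=0 bound=0 product=3

Answer: 1 3 2 0 0 0 0 0 0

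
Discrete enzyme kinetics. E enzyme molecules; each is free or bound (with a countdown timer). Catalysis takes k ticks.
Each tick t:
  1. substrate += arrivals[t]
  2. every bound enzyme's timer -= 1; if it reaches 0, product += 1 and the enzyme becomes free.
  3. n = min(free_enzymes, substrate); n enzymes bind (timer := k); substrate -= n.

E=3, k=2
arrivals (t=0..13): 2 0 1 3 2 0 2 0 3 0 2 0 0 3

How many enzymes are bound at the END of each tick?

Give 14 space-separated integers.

Answer: 2 2 1 3 3 3 3 2 3 3 3 2 0 3

Derivation:
t=0: arr=2 -> substrate=0 bound=2 product=0
t=1: arr=0 -> substrate=0 bound=2 product=0
t=2: arr=1 -> substrate=0 bound=1 product=2
t=3: arr=3 -> substrate=1 bound=3 product=2
t=4: arr=2 -> substrate=2 bound=3 product=3
t=5: arr=0 -> substrate=0 bound=3 product=5
t=6: arr=2 -> substrate=1 bound=3 product=6
t=7: arr=0 -> substrate=0 bound=2 product=8
t=8: arr=3 -> substrate=1 bound=3 product=9
t=9: arr=0 -> substrate=0 bound=3 product=10
t=10: arr=2 -> substrate=0 bound=3 product=12
t=11: arr=0 -> substrate=0 bound=2 product=13
t=12: arr=0 -> substrate=0 bound=0 product=15
t=13: arr=3 -> substrate=0 bound=3 product=15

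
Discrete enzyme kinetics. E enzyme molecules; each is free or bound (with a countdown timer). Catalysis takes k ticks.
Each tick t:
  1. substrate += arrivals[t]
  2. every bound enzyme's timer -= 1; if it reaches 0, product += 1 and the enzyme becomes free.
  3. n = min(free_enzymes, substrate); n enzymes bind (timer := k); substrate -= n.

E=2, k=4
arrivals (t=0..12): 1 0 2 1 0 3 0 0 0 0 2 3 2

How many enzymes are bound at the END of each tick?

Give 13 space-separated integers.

Answer: 1 1 2 2 2 2 2 2 2 2 2 2 2

Derivation:
t=0: arr=1 -> substrate=0 bound=1 product=0
t=1: arr=0 -> substrate=0 bound=1 product=0
t=2: arr=2 -> substrate=1 bound=2 product=0
t=3: arr=1 -> substrate=2 bound=2 product=0
t=4: arr=0 -> substrate=1 bound=2 product=1
t=5: arr=3 -> substrate=4 bound=2 product=1
t=6: arr=0 -> substrate=3 bound=2 product=2
t=7: arr=0 -> substrate=3 bound=2 product=2
t=8: arr=0 -> substrate=2 bound=2 product=3
t=9: arr=0 -> substrate=2 bound=2 product=3
t=10: arr=2 -> substrate=3 bound=2 product=4
t=11: arr=3 -> substrate=6 bound=2 product=4
t=12: arr=2 -> substrate=7 bound=2 product=5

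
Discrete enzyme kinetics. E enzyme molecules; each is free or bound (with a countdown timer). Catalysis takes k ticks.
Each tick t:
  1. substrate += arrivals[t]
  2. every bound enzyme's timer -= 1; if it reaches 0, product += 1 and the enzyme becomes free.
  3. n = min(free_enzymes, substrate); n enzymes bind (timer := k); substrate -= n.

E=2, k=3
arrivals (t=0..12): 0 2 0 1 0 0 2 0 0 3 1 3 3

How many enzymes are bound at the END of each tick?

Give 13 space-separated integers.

t=0: arr=0 -> substrate=0 bound=0 product=0
t=1: arr=2 -> substrate=0 bound=2 product=0
t=2: arr=0 -> substrate=0 bound=2 product=0
t=3: arr=1 -> substrate=1 bound=2 product=0
t=4: arr=0 -> substrate=0 bound=1 product=2
t=5: arr=0 -> substrate=0 bound=1 product=2
t=6: arr=2 -> substrate=1 bound=2 product=2
t=7: arr=0 -> substrate=0 bound=2 product=3
t=8: arr=0 -> substrate=0 bound=2 product=3
t=9: arr=3 -> substrate=2 bound=2 product=4
t=10: arr=1 -> substrate=2 bound=2 product=5
t=11: arr=3 -> substrate=5 bound=2 product=5
t=12: arr=3 -> substrate=7 bound=2 product=6

Answer: 0 2 2 2 1 1 2 2 2 2 2 2 2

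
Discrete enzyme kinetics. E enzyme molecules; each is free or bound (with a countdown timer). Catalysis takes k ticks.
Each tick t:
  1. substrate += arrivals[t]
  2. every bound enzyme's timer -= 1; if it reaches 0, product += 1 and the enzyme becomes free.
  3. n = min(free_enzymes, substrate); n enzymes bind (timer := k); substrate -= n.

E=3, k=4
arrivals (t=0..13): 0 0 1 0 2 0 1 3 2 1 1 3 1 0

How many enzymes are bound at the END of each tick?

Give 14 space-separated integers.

t=0: arr=0 -> substrate=0 bound=0 product=0
t=1: arr=0 -> substrate=0 bound=0 product=0
t=2: arr=1 -> substrate=0 bound=1 product=0
t=3: arr=0 -> substrate=0 bound=1 product=0
t=4: arr=2 -> substrate=0 bound=3 product=0
t=5: arr=0 -> substrate=0 bound=3 product=0
t=6: arr=1 -> substrate=0 bound=3 product=1
t=7: arr=3 -> substrate=3 bound=3 product=1
t=8: arr=2 -> substrate=3 bound=3 product=3
t=9: arr=1 -> substrate=4 bound=3 product=3
t=10: arr=1 -> substrate=4 bound=3 product=4
t=11: arr=3 -> substrate=7 bound=3 product=4
t=12: arr=1 -> substrate=6 bound=3 product=6
t=13: arr=0 -> substrate=6 bound=3 product=6

Answer: 0 0 1 1 3 3 3 3 3 3 3 3 3 3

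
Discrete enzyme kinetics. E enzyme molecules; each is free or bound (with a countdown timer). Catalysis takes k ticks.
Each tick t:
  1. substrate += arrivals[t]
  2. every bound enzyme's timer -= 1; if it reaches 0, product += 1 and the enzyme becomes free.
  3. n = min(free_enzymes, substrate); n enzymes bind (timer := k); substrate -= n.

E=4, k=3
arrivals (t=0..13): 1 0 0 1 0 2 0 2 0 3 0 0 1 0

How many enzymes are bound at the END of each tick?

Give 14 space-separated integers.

Answer: 1 1 1 1 1 3 2 4 2 4 3 3 2 1

Derivation:
t=0: arr=1 -> substrate=0 bound=1 product=0
t=1: arr=0 -> substrate=0 bound=1 product=0
t=2: arr=0 -> substrate=0 bound=1 product=0
t=3: arr=1 -> substrate=0 bound=1 product=1
t=4: arr=0 -> substrate=0 bound=1 product=1
t=5: arr=2 -> substrate=0 bound=3 product=1
t=6: arr=0 -> substrate=0 bound=2 product=2
t=7: arr=2 -> substrate=0 bound=4 product=2
t=8: arr=0 -> substrate=0 bound=2 product=4
t=9: arr=3 -> substrate=1 bound=4 product=4
t=10: arr=0 -> substrate=0 bound=3 product=6
t=11: arr=0 -> substrate=0 bound=3 product=6
t=12: arr=1 -> substrate=0 bound=2 product=8
t=13: arr=0 -> substrate=0 bound=1 product=9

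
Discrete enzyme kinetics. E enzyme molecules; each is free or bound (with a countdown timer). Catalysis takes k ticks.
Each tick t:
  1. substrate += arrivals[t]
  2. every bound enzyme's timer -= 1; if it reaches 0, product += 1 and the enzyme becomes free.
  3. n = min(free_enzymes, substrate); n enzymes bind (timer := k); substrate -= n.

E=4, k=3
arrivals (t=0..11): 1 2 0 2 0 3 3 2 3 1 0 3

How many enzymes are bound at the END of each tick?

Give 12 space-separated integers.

t=0: arr=1 -> substrate=0 bound=1 product=0
t=1: arr=2 -> substrate=0 bound=3 product=0
t=2: arr=0 -> substrate=0 bound=3 product=0
t=3: arr=2 -> substrate=0 bound=4 product=1
t=4: arr=0 -> substrate=0 bound=2 product=3
t=5: arr=3 -> substrate=1 bound=4 product=3
t=6: arr=3 -> substrate=2 bound=4 product=5
t=7: arr=2 -> substrate=4 bound=4 product=5
t=8: arr=3 -> substrate=5 bound=4 product=7
t=9: arr=1 -> substrate=4 bound=4 product=9
t=10: arr=0 -> substrate=4 bound=4 product=9
t=11: arr=3 -> substrate=5 bound=4 product=11

Answer: 1 3 3 4 2 4 4 4 4 4 4 4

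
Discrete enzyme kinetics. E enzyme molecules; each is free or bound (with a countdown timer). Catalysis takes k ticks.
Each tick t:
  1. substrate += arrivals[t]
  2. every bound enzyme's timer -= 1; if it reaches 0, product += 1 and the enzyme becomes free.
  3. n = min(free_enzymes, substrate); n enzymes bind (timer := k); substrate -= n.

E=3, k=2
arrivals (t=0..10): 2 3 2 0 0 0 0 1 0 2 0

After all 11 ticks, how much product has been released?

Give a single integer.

Answer: 8

Derivation:
t=0: arr=2 -> substrate=0 bound=2 product=0
t=1: arr=3 -> substrate=2 bound=3 product=0
t=2: arr=2 -> substrate=2 bound=3 product=2
t=3: arr=0 -> substrate=1 bound=3 product=3
t=4: arr=0 -> substrate=0 bound=2 product=5
t=5: arr=0 -> substrate=0 bound=1 product=6
t=6: arr=0 -> substrate=0 bound=0 product=7
t=7: arr=1 -> substrate=0 bound=1 product=7
t=8: arr=0 -> substrate=0 bound=1 product=7
t=9: arr=2 -> substrate=0 bound=2 product=8
t=10: arr=0 -> substrate=0 bound=2 product=8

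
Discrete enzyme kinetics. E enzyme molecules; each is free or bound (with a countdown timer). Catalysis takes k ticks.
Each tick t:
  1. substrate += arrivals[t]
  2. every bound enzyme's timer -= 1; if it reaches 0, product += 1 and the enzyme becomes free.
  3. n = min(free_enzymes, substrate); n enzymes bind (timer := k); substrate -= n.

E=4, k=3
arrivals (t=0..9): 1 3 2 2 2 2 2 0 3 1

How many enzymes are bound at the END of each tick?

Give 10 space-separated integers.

t=0: arr=1 -> substrate=0 bound=1 product=0
t=1: arr=3 -> substrate=0 bound=4 product=0
t=2: arr=2 -> substrate=2 bound=4 product=0
t=3: arr=2 -> substrate=3 bound=4 product=1
t=4: arr=2 -> substrate=2 bound=4 product=4
t=5: arr=2 -> substrate=4 bound=4 product=4
t=6: arr=2 -> substrate=5 bound=4 product=5
t=7: arr=0 -> substrate=2 bound=4 product=8
t=8: arr=3 -> substrate=5 bound=4 product=8
t=9: arr=1 -> substrate=5 bound=4 product=9

Answer: 1 4 4 4 4 4 4 4 4 4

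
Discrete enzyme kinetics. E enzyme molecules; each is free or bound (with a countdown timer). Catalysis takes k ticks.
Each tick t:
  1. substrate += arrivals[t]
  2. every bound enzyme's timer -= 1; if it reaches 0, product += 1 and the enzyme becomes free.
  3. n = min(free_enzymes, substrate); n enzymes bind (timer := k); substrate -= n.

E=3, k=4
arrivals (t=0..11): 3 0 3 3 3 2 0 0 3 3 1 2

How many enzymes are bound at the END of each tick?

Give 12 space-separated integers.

Answer: 3 3 3 3 3 3 3 3 3 3 3 3

Derivation:
t=0: arr=3 -> substrate=0 bound=3 product=0
t=1: arr=0 -> substrate=0 bound=3 product=0
t=2: arr=3 -> substrate=3 bound=3 product=0
t=3: arr=3 -> substrate=6 bound=3 product=0
t=4: arr=3 -> substrate=6 bound=3 product=3
t=5: arr=2 -> substrate=8 bound=3 product=3
t=6: arr=0 -> substrate=8 bound=3 product=3
t=7: arr=0 -> substrate=8 bound=3 product=3
t=8: arr=3 -> substrate=8 bound=3 product=6
t=9: arr=3 -> substrate=11 bound=3 product=6
t=10: arr=1 -> substrate=12 bound=3 product=6
t=11: arr=2 -> substrate=14 bound=3 product=6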